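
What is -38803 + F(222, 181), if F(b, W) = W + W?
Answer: -38441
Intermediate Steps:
F(b, W) = 2*W
-38803 + F(222, 181) = -38803 + 2*181 = -38803 + 362 = -38441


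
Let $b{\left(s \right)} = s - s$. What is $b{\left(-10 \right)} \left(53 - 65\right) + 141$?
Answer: $141$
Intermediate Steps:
$b{\left(s \right)} = 0$
$b{\left(-10 \right)} \left(53 - 65\right) + 141 = 0 \left(53 - 65\right) + 141 = 0 \left(-12\right) + 141 = 0 + 141 = 141$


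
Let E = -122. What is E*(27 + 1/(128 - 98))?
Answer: -49471/15 ≈ -3298.1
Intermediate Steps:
E*(27 + 1/(128 - 98)) = -122*(27 + 1/(128 - 98)) = -122*(27 + 1/30) = -122*811/30 = -49471/15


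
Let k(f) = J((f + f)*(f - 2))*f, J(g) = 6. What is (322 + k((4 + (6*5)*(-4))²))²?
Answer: 6570399364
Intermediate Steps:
k(f) = 6*f
(322 + k((4 + (6*5)*(-4))²))² = (322 + 6*(4 + (6*5)*(-4))²)² = (322 + 6*(4 + 30*(-4))²)² = (322 + 6*(4 - 120)²)² = (322 + 6*(-116)²)² = (322 + 6*13456)² = (322 + 80736)² = 81058² = 6570399364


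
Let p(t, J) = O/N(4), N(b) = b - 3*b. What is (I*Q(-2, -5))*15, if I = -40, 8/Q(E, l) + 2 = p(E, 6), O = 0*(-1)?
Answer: 2400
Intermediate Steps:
N(b) = -2*b
O = 0
p(t, J) = 0 (p(t, J) = 0/((-2*4)) = 0/(-8) = 0*(-⅛) = 0)
Q(E, l) = -4 (Q(E, l) = 8/(-2 + 0) = 8/(-2) = 8*(-½) = -4)
(I*Q(-2, -5))*15 = -40*(-4)*15 = 160*15 = 2400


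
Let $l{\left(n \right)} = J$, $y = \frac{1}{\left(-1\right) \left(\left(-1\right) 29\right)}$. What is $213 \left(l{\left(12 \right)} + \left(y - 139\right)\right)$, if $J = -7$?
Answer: $- \frac{901629}{29} \approx -31091.0$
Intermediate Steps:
$y = \frac{1}{29}$ ($y = \frac{1}{\left(-1\right) \left(-29\right)} = \frac{1}{29} \approx 0.034483$)
$l{\left(n \right)} = -7$
$213 \left(l{\left(12 \right)} + \left(y - 139\right)\right) = 213 \left(-7 + \left(\frac{1}{29} - 139\right)\right) = 213 \left(-7 - \frac{4030}{29}\right) = 213 \left(- \frac{4233}{29}\right) = - \frac{901629}{29}$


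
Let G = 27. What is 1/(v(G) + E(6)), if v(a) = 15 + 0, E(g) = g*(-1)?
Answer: ⅑ ≈ 0.11111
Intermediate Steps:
E(g) = -g
v(a) = 15
1/(v(G) + E(6)) = 1/(15 - 1*6) = 1/(15 - 6) = 1/9 = ⅑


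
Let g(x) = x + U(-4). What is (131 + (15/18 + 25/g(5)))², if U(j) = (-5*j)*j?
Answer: 69169/4 ≈ 17292.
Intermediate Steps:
U(j) = -5*j²
g(x) = -80 + x (g(x) = x - 5*(-4)² = x - 5*16 = x - 80 = -80 + x)
(131 + (15/18 + 25/g(5)))² = (131 + (15/18 + 25/(-80 + 5)))² = (131 + (15*(1/18) + 25/(-75)))² = (131 + (⅚ + 25*(-1/75)))² = (131 + (⅚ - ⅓))² = (131 + ½)² = (263/2)² = 69169/4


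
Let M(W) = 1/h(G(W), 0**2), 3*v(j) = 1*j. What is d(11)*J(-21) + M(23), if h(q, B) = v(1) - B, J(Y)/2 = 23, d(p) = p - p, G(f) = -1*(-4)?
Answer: 3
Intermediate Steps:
v(j) = j/3 (v(j) = (1*j)/3 = j/3)
G(f) = 4
d(p) = 0
J(Y) = 46 (J(Y) = 2*23 = 46)
h(q, B) = 1/3 - B (h(q, B) = (1/3)*1 - B = 1/3 - B)
M(W) = 3 (M(W) = 1/(1/3 - 1*0**2) = 1/(1/3 - 1*0) = 1/(1/3 + 0) = 1/(1/3) = 3)
d(11)*J(-21) + M(23) = 0*46 + 3 = 0 + 3 = 3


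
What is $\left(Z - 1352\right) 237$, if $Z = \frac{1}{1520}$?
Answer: $- \frac{487044243}{1520} \approx -3.2042 \cdot 10^{5}$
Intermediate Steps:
$Z = \frac{1}{1520} \approx 0.00065789$
$\left(Z - 1352\right) 237 = \left(\frac{1}{1520} - 1352\right) 237 = \left(- \frac{2055039}{1520}\right) 237 = - \frac{487044243}{1520}$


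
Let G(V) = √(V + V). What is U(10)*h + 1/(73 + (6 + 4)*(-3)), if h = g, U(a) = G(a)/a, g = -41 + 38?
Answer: 1/43 - 3*√5/5 ≈ -1.3184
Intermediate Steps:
G(V) = √2*√V (G(V) = √(2*V) = √2*√V)
g = -3
U(a) = √2/√a (U(a) = (√2*√a)/a = √2/√a)
h = -3
U(10)*h + 1/(73 + (6 + 4)*(-3)) = (√2/√10)*(-3) + 1/(73 + (6 + 4)*(-3)) = (√2*(√10/10))*(-3) + 1/(73 + 10*(-3)) = (√5/5)*(-3) + 1/(73 - 30) = -3*√5/5 + 1/43 = 1/43 - 3*√5/5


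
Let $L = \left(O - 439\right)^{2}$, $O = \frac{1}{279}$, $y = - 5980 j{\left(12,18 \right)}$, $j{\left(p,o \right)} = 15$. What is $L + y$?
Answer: $\frac{8019012700}{77841} \approx 1.0302 \cdot 10^{5}$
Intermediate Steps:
$y = -89700$ ($y = \left(-5980\right) 15 = -89700$)
$O = \frac{1}{279} \approx 0.0035842$
$L = \frac{15001350400}{77841}$ ($L = \left(\frac{1}{279} - 439\right)^{2} = \left(- \frac{122480}{279}\right)^{2} = \frac{15001350400}{77841} \approx 1.9272 \cdot 10^{5}$)
$L + y = \frac{15001350400}{77841} - 89700 = \frac{8019012700}{77841}$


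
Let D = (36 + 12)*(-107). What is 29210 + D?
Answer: 24074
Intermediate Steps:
D = -5136 (D = 48*(-107) = -5136)
29210 + D = 29210 - 5136 = 24074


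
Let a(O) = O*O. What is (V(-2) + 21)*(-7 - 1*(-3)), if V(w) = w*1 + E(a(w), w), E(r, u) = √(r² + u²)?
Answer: -76 - 8*√5 ≈ -93.889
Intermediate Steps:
a(O) = O²
V(w) = w + √(w² + w⁴) (V(w) = w*1 + √((w²)² + w²) = w + √(w⁴ + w²) = w + √(w² + w⁴))
(V(-2) + 21)*(-7 - 1*(-3)) = ((-2 + √((-2)² + (-2)⁴)) + 21)*(-7 - 1*(-3)) = ((-2 + √(4 + 16)) + 21)*(-7 + 3) = ((-2 + √20) + 21)*(-4) = ((-2 + 2*√5) + 21)*(-4) = (19 + 2*√5)*(-4) = -76 - 8*√5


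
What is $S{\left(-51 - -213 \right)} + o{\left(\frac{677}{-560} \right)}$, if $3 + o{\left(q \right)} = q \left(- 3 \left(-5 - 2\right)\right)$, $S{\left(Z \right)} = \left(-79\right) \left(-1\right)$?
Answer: $\frac{4049}{80} \approx 50.612$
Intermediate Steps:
$S{\left(Z \right)} = 79$
$o{\left(q \right)} = -3 + 21 q$ ($o{\left(q \right)} = -3 + q \left(- 3 \left(-5 - 2\right)\right) = -3 + q \left(\left(-3\right) \left(-7\right)\right) = -3 + q 21 = -3 + 21 q$)
$S{\left(-51 - -213 \right)} + o{\left(\frac{677}{-560} \right)} = 79 + \left(-3 + 21 \frac{677}{-560}\right) = 79 + \left(-3 + 21 \cdot 677 \left(- \frac{1}{560}\right)\right) = 79 + \left(-3 + 21 \left(- \frac{677}{560}\right)\right) = 79 - \frac{2271}{80} = \frac{4049}{80}$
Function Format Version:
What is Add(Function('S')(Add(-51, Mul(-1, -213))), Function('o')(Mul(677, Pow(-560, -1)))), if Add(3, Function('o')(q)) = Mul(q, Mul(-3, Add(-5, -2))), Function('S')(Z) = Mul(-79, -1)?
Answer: Rational(4049, 80) ≈ 50.612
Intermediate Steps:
Function('S')(Z) = 79
Function('o')(q) = Add(-3, Mul(21, q)) (Function('o')(q) = Add(-3, Mul(q, Mul(-3, Add(-5, -2)))) = Add(-3, Mul(q, Mul(-3, -7))) = Add(-3, Mul(q, 21)) = Add(-3, Mul(21, q)))
Add(Function('S')(Add(-51, Mul(-1, -213))), Function('o')(Mul(677, Pow(-560, -1)))) = Add(79, Add(-3, Mul(21, Mul(677, Pow(-560, -1))))) = Add(79, Add(-3, Mul(21, Mul(677, Rational(-1, 560))))) = Add(79, Add(-3, Mul(21, Rational(-677, 560)))) = Add(79, Add(-3, Rational(-2031, 80))) = Add(79, Rational(-2271, 80)) = Rational(4049, 80)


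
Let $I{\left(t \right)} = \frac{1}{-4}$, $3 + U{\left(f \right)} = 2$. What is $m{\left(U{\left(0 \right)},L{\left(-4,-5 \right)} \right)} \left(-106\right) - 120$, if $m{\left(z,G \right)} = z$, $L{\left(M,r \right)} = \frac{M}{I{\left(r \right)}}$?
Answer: $-14$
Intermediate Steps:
$U{\left(f \right)} = -1$ ($U{\left(f \right)} = -3 + 2 = -1$)
$I{\left(t \right)} = - \frac{1}{4}$
$L{\left(M,r \right)} = - 4 M$ ($L{\left(M,r \right)} = \frac{M}{- \frac{1}{4}} = M \left(-4\right) = - 4 M$)
$m{\left(U{\left(0 \right)},L{\left(-4,-5 \right)} \right)} \left(-106\right) - 120 = \left(-1\right) \left(-106\right) - 120 = 106 - 120 = -14$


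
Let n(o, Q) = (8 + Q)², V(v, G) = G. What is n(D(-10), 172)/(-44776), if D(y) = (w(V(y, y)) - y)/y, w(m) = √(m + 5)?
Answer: -4050/5597 ≈ -0.72360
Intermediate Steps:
w(m) = √(5 + m)
D(y) = (√(5 + y) - y)/y
n(D(-10), 172)/(-44776) = (8 + 172)²/(-44776) = 180²*(-1/44776) = 32400*(-1/44776) = -4050/5597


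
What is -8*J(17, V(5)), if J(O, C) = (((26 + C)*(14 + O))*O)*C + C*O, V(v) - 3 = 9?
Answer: -1924128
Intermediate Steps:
V(v) = 12 (V(v) = 3 + 9 = 12)
J(O, C) = C*O + C*O*(14 + O)*(26 + C) (J(O, C) = (((14 + O)*(26 + C))*O)*C + C*O = (O*(14 + O)*(26 + C))*C + C*O = C*O*(14 + O)*(26 + C) + C*O = C*O + C*O*(14 + O)*(26 + C))
-8*J(17, V(5)) = -96*17*(365 + 14*12 + 26*17 + 12*17) = -96*17*(365 + 168 + 442 + 204) = -96*17*1179 = -8*240516 = -1924128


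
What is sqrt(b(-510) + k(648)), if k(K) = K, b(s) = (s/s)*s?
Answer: sqrt(138) ≈ 11.747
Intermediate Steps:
b(s) = s (b(s) = 1*s = s)
sqrt(b(-510) + k(648)) = sqrt(-510 + 648) = sqrt(138)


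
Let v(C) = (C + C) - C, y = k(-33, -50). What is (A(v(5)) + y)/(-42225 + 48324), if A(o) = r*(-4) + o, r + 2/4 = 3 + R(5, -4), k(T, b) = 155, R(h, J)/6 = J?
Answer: 82/2033 ≈ 0.040334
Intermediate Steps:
R(h, J) = 6*J
y = 155
r = -43/2 (r = -½ + (3 + 6*(-4)) = -½ + (3 - 24) = -½ - 21 = -43/2 ≈ -21.500)
v(C) = C (v(C) = 2*C - C = C)
A(o) = 86 + o (A(o) = -43/2*(-4) + o = 86 + o)
(A(v(5)) + y)/(-42225 + 48324) = ((86 + 5) + 155)/(-42225 + 48324) = (91 + 155)/6099 = 246*(1/6099) = 82/2033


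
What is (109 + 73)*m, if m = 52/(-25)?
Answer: -9464/25 ≈ -378.56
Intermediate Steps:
m = -52/25 (m = 52*(-1/25) = -52/25 ≈ -2.0800)
(109 + 73)*m = (109 + 73)*(-52/25) = 182*(-52/25) = -9464/25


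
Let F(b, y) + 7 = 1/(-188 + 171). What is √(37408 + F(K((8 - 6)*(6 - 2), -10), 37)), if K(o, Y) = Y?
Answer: 2*√2702218/17 ≈ 193.39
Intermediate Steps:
F(b, y) = -120/17 (F(b, y) = -7 + 1/(-188 + 171) = -7 + 1/(-17) = -7 - 1/17 = -120/17)
√(37408 + F(K((8 - 6)*(6 - 2), -10), 37)) = √(37408 - 120/17) = √(635816/17) = 2*√2702218/17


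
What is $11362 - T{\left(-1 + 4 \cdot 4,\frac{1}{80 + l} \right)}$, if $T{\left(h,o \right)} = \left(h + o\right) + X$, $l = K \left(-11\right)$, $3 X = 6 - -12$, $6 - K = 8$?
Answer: $\frac{1156781}{102} \approx 11341.0$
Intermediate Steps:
$K = -2$ ($K = 6 - 8 = -2$)
$X = 6$ ($X = \frac{6 - -12}{3} = \frac{6 + 12}{3} = \frac{1}{3} \cdot 18 = 6$)
$l = 22$ ($l = \left(-2\right) \left(-11\right) = 22$)
$T{\left(h,o \right)} = 6 + h + o$ ($T{\left(h,o \right)} = \left(h + o\right) + 6 = 6 + h + o$)
$11362 - T{\left(-1 + 4 \cdot 4,\frac{1}{80 + l} \right)} = 11362 - \left(6 + \left(-1 + 4 \cdot 4\right) + \frac{1}{80 + 22}\right) = 11362 - \left(6 + \left(-1 + 16\right) + \frac{1}{102}\right) = 11362 - \left(6 + 15 + \frac{1}{102}\right) = 11362 - \frac{2143}{102} = \frac{1156781}{102}$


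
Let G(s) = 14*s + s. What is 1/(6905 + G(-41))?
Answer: 1/6290 ≈ 0.00015898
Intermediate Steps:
G(s) = 15*s
1/(6905 + G(-41)) = 1/(6905 + 15*(-41)) = 1/(6905 - 615) = 1/6290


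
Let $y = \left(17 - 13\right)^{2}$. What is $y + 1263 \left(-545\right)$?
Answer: $-688319$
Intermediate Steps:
$y = 16$ ($y = 4^{2} = 16$)
$y + 1263 \left(-545\right) = 16 + 1263 \left(-545\right) = 16 - 688335 = -688319$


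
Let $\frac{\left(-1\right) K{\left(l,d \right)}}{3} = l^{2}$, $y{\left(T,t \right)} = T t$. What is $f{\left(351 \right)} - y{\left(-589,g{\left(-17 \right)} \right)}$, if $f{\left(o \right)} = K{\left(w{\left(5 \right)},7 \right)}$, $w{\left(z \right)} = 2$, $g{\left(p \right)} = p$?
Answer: $-10025$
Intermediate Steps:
$K{\left(l,d \right)} = - 3 l^{2}$
$f{\left(o \right)} = -12$ ($f{\left(o \right)} = - 3 \cdot 2^{2} = \left(-3\right) 4 = -12$)
$f{\left(351 \right)} - y{\left(-589,g{\left(-17 \right)} \right)} = -12 - \left(-589\right) \left(-17\right) = -12 - 10013 = -10025$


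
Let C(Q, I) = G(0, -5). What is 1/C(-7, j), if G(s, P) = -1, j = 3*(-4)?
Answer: -1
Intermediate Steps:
j = -12
C(Q, I) = -1
1/C(-7, j) = 1/(-1) = -1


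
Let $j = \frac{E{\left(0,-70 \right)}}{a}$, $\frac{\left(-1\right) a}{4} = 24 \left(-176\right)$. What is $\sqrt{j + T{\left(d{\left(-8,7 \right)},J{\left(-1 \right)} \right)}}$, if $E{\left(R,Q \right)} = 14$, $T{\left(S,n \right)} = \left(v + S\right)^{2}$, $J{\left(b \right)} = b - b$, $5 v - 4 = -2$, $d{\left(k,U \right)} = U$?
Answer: $\frac{\sqrt{381661071}}{2640} \approx 7.4001$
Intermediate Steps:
$v = \frac{2}{5}$ ($v = \frac{4}{5} + \frac{1}{5} \left(-2\right) = \frac{4}{5} - \frac{2}{5} = \frac{2}{5} \approx 0.4$)
$J{\left(b \right)} = 0$
$T{\left(S,n \right)} = \left(\frac{2}{5} + S\right)^{2}$
$a = 16896$ ($a = - 4 \cdot 24 \left(-176\right) = \left(-4\right) \left(-4224\right) = 16896$)
$j = \frac{7}{8448}$ ($j = \frac{14}{16896} = 14 \cdot \frac{1}{16896} = \frac{7}{8448} \approx 0.0008286$)
$\sqrt{j + T{\left(d{\left(-8,7 \right)},J{\left(-1 \right)} \right)}} = \sqrt{\frac{7}{8448} + \frac{\left(2 + 5 \cdot 7\right)^{2}}{25}} = \sqrt{\frac{7}{8448} + \frac{\left(2 + 35\right)^{2}}{25}} = \sqrt{\frac{7}{8448} + \frac{37^{2}}{25}} = \sqrt{\frac{7}{8448} + \frac{1}{25} \cdot 1369} = \sqrt{\frac{7}{8448} + \frac{1369}{25}} = \sqrt{\frac{11565487}{211200}} = \frac{\sqrt{381661071}}{2640}$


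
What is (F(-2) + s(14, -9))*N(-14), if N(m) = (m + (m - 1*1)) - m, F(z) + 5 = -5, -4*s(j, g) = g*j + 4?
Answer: -615/2 ≈ -307.50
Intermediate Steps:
s(j, g) = -1 - g*j/4 (s(j, g) = -(g*j + 4)/4 = -(4 + g*j)/4 = -1 - g*j/4)
F(z) = -10 (F(z) = -5 - 5 = -10)
N(m) = -1 + m (N(m) = (m + (m - 1)) - m = (m + (-1 + m)) - m = (-1 + 2*m) - m = -1 + m)
(F(-2) + s(14, -9))*N(-14) = (-10 + (-1 - ¼*(-9)*14))*(-1 - 14) = (-10 + (-1 + 63/2))*(-15) = (-10 + 61/2)*(-15) = (41/2)*(-15) = -615/2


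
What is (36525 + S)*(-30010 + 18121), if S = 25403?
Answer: -736261992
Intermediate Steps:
(36525 + S)*(-30010 + 18121) = (36525 + 25403)*(-30010 + 18121) = 61928*(-11889) = -736261992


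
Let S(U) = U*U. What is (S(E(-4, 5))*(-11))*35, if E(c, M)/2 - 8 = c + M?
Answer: -124740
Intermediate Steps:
E(c, M) = 16 + 2*M + 2*c (E(c, M) = 16 + 2*(c + M) = 16 + 2*(M + c) = 16 + (2*M + 2*c) = 16 + 2*M + 2*c)
S(U) = U²
(S(E(-4, 5))*(-11))*35 = ((16 + 2*5 + 2*(-4))²*(-11))*35 = ((16 + 10 - 8)²*(-11))*35 = (18²*(-11))*35 = (324*(-11))*35 = -3564*35 = -124740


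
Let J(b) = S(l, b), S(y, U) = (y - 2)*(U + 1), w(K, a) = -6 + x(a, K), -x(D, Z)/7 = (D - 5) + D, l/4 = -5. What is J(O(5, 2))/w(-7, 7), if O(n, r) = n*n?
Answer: 572/69 ≈ 8.2899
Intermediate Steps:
l = -20 (l = 4*(-5) = -20)
x(D, Z) = 35 - 14*D (x(D, Z) = -7*((D - 5) + D) = -7*((-5 + D) + D) = -7*(-5 + 2*D) = 35 - 14*D)
O(n, r) = n²
w(K, a) = 29 - 14*a (w(K, a) = -6 + (35 - 14*a) = 29 - 14*a)
S(y, U) = (1 + U)*(-2 + y) (S(y, U) = (-2 + y)*(1 + U) = (1 + U)*(-2 + y))
J(b) = -22 - 22*b (J(b) = -2 - 20 - 2*b + b*(-20) = -2 - 20 - 2*b - 20*b = -22 - 22*b)
J(O(5, 2))/w(-7, 7) = (-22 - 22*5²)/(29 - 14*7) = (-22 - 22*25)/(29 - 98) = (-22 - 550)/(-69) = -572*(-1/69) = 572/69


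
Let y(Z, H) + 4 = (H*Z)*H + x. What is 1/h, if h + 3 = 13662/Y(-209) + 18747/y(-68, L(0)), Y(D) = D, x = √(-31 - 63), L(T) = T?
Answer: -9928526/43586875005 + 751963*I*√94/14528958335 ≈ -0.00022779 + 0.00050179*I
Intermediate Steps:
x = I*√94 (x = √(-94) = I*√94 ≈ 9.6954*I)
y(Z, H) = -4 + I*√94 + Z*H² (y(Z, H) = -4 + ((H*Z)*H + I*√94) = -4 + (Z*H² + I*√94) = -4 + (I*√94 + Z*H²) = -4 + I*√94 + Z*H²)
h = -1299/19 + 18747/(-4 + I*√94) (h = -3 + (13662/(-209) + 18747/(-4 + I*√94 - 68*0²)) = -3 + (13662*(-1/209) + 18747/(-4 + I*√94 - 68*0)) = -3 + (-1242/19 + 18747/(-4 + I*√94 + 0)) = -3 + (-1242/19 + 18747/(-4 + I*√94)) = -1299/19 + 18747/(-4 + I*√94) ≈ -750.08 - 1652.4*I)
1/h = 1/(-783831/1045 - 18747*I*√94/110)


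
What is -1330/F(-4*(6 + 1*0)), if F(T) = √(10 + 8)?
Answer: -665*√2/3 ≈ -313.48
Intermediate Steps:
F(T) = 3*√2 (F(T) = √18 = 3*√2)
-1330/F(-4*(6 + 1*0)) = -1330*√2/6 = -665*√2/3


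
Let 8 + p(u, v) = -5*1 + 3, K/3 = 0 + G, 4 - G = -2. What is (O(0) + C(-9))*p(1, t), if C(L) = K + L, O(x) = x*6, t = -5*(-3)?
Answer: -90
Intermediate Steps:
G = 6 (G = 4 - 1*(-2) = 4 + 2 = 6)
t = 15
K = 18 (K = 3*(0 + 6) = 3*6 = 18)
p(u, v) = -10 (p(u, v) = -8 + (-5*1 + 3) = -8 + (-5 + 3) = -8 - 2 = -10)
O(x) = 6*x
C(L) = 18 + L
(O(0) + C(-9))*p(1, t) = (6*0 + (18 - 9))*(-10) = (0 + 9)*(-10) = 9*(-10) = -90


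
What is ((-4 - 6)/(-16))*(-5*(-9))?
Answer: 225/8 ≈ 28.125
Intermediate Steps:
((-4 - 6)/(-16))*(-5*(-9)) = -10*(-1/16)*45 = (5/8)*45 = 225/8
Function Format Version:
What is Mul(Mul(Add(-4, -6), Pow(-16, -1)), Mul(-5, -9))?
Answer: Rational(225, 8) ≈ 28.125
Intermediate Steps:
Mul(Mul(Add(-4, -6), Pow(-16, -1)), Mul(-5, -9)) = Mul(Mul(-10, Rational(-1, 16)), 45) = Mul(Rational(5, 8), 45) = Rational(225, 8)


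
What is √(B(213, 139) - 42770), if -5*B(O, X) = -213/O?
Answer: 3*I*√118805/5 ≈ 206.81*I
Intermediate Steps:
B(O, X) = 213/(5*O) (B(O, X) = -(-213)/(5*O) = 213/(5*O))
√(B(213, 139) - 42770) = √((213/5)/213 - 42770) = √((213/5)*(1/213) - 42770) = √(⅕ - 42770) = √(-213849/5) = 3*I*√118805/5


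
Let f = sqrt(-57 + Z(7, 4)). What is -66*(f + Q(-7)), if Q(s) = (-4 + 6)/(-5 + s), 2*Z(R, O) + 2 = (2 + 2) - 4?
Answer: 11 - 66*I*sqrt(58) ≈ 11.0 - 502.64*I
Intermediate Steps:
Z(R, O) = -1 (Z(R, O) = -1 + ((2 + 2) - 4)/2 = -1 + (4 - 4)/2 = -1 + (1/2)*0 = -1 + 0 = -1)
f = I*sqrt(58) (f = sqrt(-57 - 1) = sqrt(-58) = I*sqrt(58) ≈ 7.6158*I)
Q(s) = 2/(-5 + s)
-66*(f + Q(-7)) = -66*(I*sqrt(58) + 2/(-5 - 7)) = -66*(I*sqrt(58) + 2/(-12)) = -66*(I*sqrt(58) + 2*(-1/12)) = -66*(I*sqrt(58) - 1/6) = -66*(-1/6 + I*sqrt(58)) = 11 - 66*I*sqrt(58)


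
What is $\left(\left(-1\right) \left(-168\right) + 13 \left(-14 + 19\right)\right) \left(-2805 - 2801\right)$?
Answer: $-1306198$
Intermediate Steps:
$\left(\left(-1\right) \left(-168\right) + 13 \left(-14 + 19\right)\right) \left(-2805 - 2801\right) = \left(168 + 13 \cdot 5\right) \left(-5606\right) = \left(168 + 65\right) \left(-5606\right) = 233 \left(-5606\right) = -1306198$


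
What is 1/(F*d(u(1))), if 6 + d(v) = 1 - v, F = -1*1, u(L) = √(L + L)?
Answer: 5/23 - √2/23 ≈ 0.15590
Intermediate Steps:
u(L) = √2*√L (u(L) = √(2*L) = √2*√L)
F = -1
d(v) = -5 - v (d(v) = -6 + (1 - v) = -5 - v)
1/(F*d(u(1))) = 1/(-(-5 - √2*√1)) = 1/(-(-5 - √2)) = 1/(5 + √2)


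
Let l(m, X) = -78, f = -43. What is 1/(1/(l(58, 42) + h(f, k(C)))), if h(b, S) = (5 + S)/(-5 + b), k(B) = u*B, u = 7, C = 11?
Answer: -1913/24 ≈ -79.708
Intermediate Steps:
k(B) = 7*B
h(b, S) = (5 + S)/(-5 + b)
1/(1/(l(58, 42) + h(f, k(C)))) = 1/(1/(-78 + (5 + 7*11)/(-5 - 43))) = 1/(1/(-78 + (5 + 77)/(-48))) = 1/(1/(-78 - 1/48*82)) = 1/(1/(-78 - 41/24)) = 1/(1/(-1913/24)) = 1/(-24/1913) = -1913/24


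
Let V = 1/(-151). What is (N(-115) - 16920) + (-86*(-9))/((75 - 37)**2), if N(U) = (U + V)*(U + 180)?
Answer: -2659580183/109022 ≈ -24395.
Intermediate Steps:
V = -1/151 ≈ -0.0066225
N(U) = (180 + U)*(-1/151 + U) (N(U) = (U - 1/151)*(U + 180) = (-1/151 + U)*(180 + U) = (180 + U)*(-1/151 + U))
(N(-115) - 16920) + (-86*(-9))/((75 - 37)**2) = ((-180/151 + (-115)**2 + (27179/151)*(-115)) - 16920) + (-86*(-9))/((75 - 37)**2) = ((-180/151 + 13225 - 3125585/151) - 16920) + 774/(38**2) = (-1128790/151 - 16920) + 774/1444 = -3683710/151 + 774*(1/1444) = -3683710/151 + 387/722 = -2659580183/109022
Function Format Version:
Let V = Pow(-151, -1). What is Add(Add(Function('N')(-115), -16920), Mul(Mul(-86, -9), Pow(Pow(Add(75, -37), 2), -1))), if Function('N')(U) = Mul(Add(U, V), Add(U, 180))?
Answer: Rational(-2659580183, 109022) ≈ -24395.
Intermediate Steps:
V = Rational(-1, 151) ≈ -0.0066225
Function('N')(U) = Mul(Add(180, U), Add(Rational(-1, 151), U)) (Function('N')(U) = Mul(Add(U, Rational(-1, 151)), Add(U, 180)) = Mul(Add(Rational(-1, 151), U), Add(180, U)) = Mul(Add(180, U), Add(Rational(-1, 151), U)))
Add(Add(Function('N')(-115), -16920), Mul(Mul(-86, -9), Pow(Pow(Add(75, -37), 2), -1))) = Add(Add(Add(Rational(-180, 151), Pow(-115, 2), Mul(Rational(27179, 151), -115)), -16920), Mul(Mul(-86, -9), Pow(Pow(Add(75, -37), 2), -1))) = Add(Add(Add(Rational(-180, 151), 13225, Rational(-3125585, 151)), -16920), Mul(774, Pow(Pow(38, 2), -1))) = Add(Add(Rational(-1128790, 151), -16920), Mul(774, Pow(1444, -1))) = Add(Rational(-3683710, 151), Mul(774, Rational(1, 1444))) = Add(Rational(-3683710, 151), Rational(387, 722)) = Rational(-2659580183, 109022)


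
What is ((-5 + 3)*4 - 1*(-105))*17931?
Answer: 1739307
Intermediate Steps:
((-5 + 3)*4 - 1*(-105))*17931 = (-2*4 + 105)*17931 = (-8 + 105)*17931 = 97*17931 = 1739307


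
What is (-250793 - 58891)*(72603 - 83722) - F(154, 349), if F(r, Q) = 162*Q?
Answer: 3443319858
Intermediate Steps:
(-250793 - 58891)*(72603 - 83722) - F(154, 349) = (-250793 - 58891)*(72603 - 83722) - 162*349 = -309684*(-11119) - 1*56538 = 3443376396 - 56538 = 3443319858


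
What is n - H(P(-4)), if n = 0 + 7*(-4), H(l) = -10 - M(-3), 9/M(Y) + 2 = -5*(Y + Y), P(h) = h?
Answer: -495/28 ≈ -17.679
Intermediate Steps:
M(Y) = 9/(-2 - 10*Y) (M(Y) = 9/(-2 - 5*(Y + Y)) = 9/(-2 - 10*Y))
H(l) = -289/28 (H(l) = -10 - (-9)/(2 + 10*(-3)) = -10 - (-9)/(2 - 30) = -10 - (-9)/(-28) = -10 - (-9)*(-1)/28 = -10 - 1*9/28 = -10 - 9/28 = -289/28)
n = -28 (n = 0 - 28 = -28)
n - H(P(-4)) = -28 - 1*(-289/28) = -28 + 289/28 = -495/28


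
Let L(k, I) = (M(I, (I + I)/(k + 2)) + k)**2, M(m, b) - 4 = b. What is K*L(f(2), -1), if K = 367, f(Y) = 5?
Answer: 1365607/49 ≈ 27870.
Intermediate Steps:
M(m, b) = 4 + b
L(k, I) = (4 + k + 2*I/(2 + k))**2 (L(k, I) = ((4 + (I + I)/(k + 2)) + k)**2 = ((4 + (2*I)/(2 + k)) + k)**2 = ((4 + 2*I/(2 + k)) + k)**2 = (4 + k + 2*I/(2 + k))**2)
K*L(f(2), -1) = 367*((8 + 5**2 + 2*(-1) + 6*5)**2/(2 + 5)**2) = 367*((8 + 25 - 2 + 30)**2/7**2) = 367*((1/49)*61**2) = 367*((1/49)*3721) = 367*(3721/49) = 1365607/49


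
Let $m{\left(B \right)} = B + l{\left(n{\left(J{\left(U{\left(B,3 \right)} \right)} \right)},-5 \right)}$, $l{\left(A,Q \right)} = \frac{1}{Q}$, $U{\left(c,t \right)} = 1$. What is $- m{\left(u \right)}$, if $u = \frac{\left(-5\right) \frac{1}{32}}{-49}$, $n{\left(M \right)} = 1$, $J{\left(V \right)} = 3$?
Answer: $\frac{1543}{7840} \approx 0.19681$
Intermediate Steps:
$u = \frac{5}{1568}$ ($u = \left(-5\right) \frac{1}{32} \left(- \frac{1}{49}\right) = \left(- \frac{5}{32}\right) \left(- \frac{1}{49}\right) = \frac{5}{1568} \approx 0.0031888$)
$m{\left(B \right)} = - \frac{1}{5} + B$ ($m{\left(B \right)} = B + \frac{1}{-5} = B - \frac{1}{5} = - \frac{1}{5} + B$)
$- m{\left(u \right)} = - (- \frac{1}{5} + \frac{5}{1568}) = \left(-1\right) \left(- \frac{1543}{7840}\right) = \frac{1543}{7840}$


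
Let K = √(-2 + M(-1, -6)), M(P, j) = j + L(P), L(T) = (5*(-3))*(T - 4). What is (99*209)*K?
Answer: 20691*√67 ≈ 1.6936e+5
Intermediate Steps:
L(T) = 60 - 15*T (L(T) = -15*(-4 + T) = 60 - 15*T)
M(P, j) = 60 + j - 15*P (M(P, j) = j + (60 - 15*P) = 60 + j - 15*P)
K = √67 (K = √(-2 + (60 - 6 - 15*(-1))) = √(-2 + (60 - 6 + 15)) = √(-2 + 69) = √67 ≈ 8.1853)
(99*209)*K = (99*209)*√67 = 20691*√67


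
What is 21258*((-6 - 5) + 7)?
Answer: -85032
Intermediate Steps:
21258*((-6 - 5) + 7) = 21258*(-11 + 7) = 21258*(-4) = -85032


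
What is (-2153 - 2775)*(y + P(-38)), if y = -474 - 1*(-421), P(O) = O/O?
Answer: 256256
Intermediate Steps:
P(O) = 1
y = -53 (y = -474 + 421 = -53)
(-2153 - 2775)*(y + P(-38)) = (-2153 - 2775)*(-53 + 1) = -4928*(-52) = 256256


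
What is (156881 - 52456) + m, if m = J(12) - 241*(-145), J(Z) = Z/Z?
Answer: 139371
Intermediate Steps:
J(Z) = 1
m = 34946 (m = 1 - 241*(-145) = 1 + 34945 = 34946)
(156881 - 52456) + m = (156881 - 52456) + 34946 = 104425 + 34946 = 139371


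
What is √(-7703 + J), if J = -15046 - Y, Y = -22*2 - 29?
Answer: 2*I*√5669 ≈ 150.59*I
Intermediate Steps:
Y = -73 (Y = -44 - 29 = -73)
J = -14973 (J = -15046 - 1*(-73) = -15046 + 73 = -14973)
√(-7703 + J) = √(-7703 - 14973) = √(-22676) = 2*I*√5669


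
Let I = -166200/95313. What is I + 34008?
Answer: 1080412768/31771 ≈ 34006.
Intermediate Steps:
I = -55400/31771 (I = -166200*1/95313 = -55400/31771 ≈ -1.7437)
I + 34008 = -55400/31771 + 34008 = 1080412768/31771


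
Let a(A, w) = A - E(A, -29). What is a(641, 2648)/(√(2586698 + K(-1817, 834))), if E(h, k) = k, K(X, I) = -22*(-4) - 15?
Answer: 670*√287419/862257 ≈ 0.41658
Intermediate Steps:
K(X, I) = 73 (K(X, I) = 88 - 15 = 73)
a(A, w) = 29 + A (a(A, w) = A - 1*(-29) = A + 29 = 29 + A)
a(641, 2648)/(√(2586698 + K(-1817, 834))) = (29 + 641)/(√(2586698 + 73)) = 670/(√2586771) = 670/((3*√287419)) = 670*(√287419/862257) = 670*√287419/862257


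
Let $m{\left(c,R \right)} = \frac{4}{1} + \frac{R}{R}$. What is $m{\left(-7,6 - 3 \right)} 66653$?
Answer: $333265$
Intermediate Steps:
$m{\left(c,R \right)} = 5$ ($m{\left(c,R \right)} = 4 \cdot 1 + 1 = 4 + 1 = 5$)
$m{\left(-7,6 - 3 \right)} 66653 = 5 \cdot 66653 = 333265$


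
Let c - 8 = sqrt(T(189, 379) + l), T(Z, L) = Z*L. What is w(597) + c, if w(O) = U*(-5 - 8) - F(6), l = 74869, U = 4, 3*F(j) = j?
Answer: -46 + 10*sqrt(1465) ≈ 336.75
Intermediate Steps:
F(j) = j/3
T(Z, L) = L*Z
c = 8 + 10*sqrt(1465) (c = 8 + sqrt(379*189 + 74869) = 8 + sqrt(71631 + 74869) = 8 + sqrt(146500) = 8 + 10*sqrt(1465) ≈ 390.75)
w(O) = -54 (w(O) = 4*(-5 - 8) - 6/3 = 4*(-13) - 1*2 = -52 - 2 = -54)
w(597) + c = -54 + (8 + 10*sqrt(1465)) = -46 + 10*sqrt(1465)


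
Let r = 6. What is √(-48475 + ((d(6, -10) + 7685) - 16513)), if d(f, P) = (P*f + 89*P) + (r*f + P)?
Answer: I*√58227 ≈ 241.3*I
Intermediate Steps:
d(f, P) = 6*f + 90*P + P*f (d(f, P) = (P*f + 89*P) + (6*f + P) = (89*P + P*f) + (P + 6*f) = 6*f + 90*P + P*f)
√(-48475 + ((d(6, -10) + 7685) - 16513)) = √(-48475 + (((6*6 + 90*(-10) - 10*6) + 7685) - 16513)) = √(-48475 + (((36 - 900 - 60) + 7685) - 16513)) = √(-48475 + ((-924 + 7685) - 16513)) = √(-48475 + (6761 - 16513)) = √(-48475 - 9752) = √(-58227) = I*√58227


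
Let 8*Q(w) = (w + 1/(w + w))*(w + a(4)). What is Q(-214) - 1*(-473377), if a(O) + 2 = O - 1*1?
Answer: 1640352157/3424 ≈ 4.7908e+5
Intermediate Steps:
a(O) = -3 + O (a(O) = -2 + (O - 1*1) = -2 + (O - 1) = -2 + (-1 + O) = -3 + O)
Q(w) = (1 + w)*(w + 1/(2*w))/8 (Q(w) = ((w + 1/(w + w))*(w + (-3 + 4)))/8 = ((w + 1/(2*w))*(w + 1))/8 = ((w + 1/(2*w))*(1 + w))/8 = ((1 + w)*(w + 1/(2*w)))/8 = (1 + w)*(w + 1/(2*w))/8)
Q(-214) - 1*(-473377) = (1/16)*(1 - 214*(1 + 2*(-214) + 2*(-214)**2))/(-214) - 1*(-473377) = (1/16)*(-1/214)*(1 - 214*(1 - 428 + 2*45796)) + 473377 = (1/16)*(-1/214)*(1 - 214*(1 - 428 + 91592)) + 473377 = (1/16)*(-1/214)*(1 - 214*91165) + 473377 = (1/16)*(-1/214)*(1 - 19509310) + 473377 = (1/16)*(-1/214)*(-19509309) + 473377 = 19509309/3424 + 473377 = 1640352157/3424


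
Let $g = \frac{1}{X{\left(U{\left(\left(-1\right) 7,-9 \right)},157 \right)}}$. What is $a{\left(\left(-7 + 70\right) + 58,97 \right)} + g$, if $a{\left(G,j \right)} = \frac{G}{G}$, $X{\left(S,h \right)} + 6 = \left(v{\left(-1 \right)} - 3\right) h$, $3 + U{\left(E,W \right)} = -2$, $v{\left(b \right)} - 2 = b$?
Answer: $\frac{319}{320} \approx 0.99687$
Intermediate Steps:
$v{\left(b \right)} = 2 + b$
$U{\left(E,W \right)} = -5$ ($U{\left(E,W \right)} = -3 - 2 = -5$)
$X{\left(S,h \right)} = -6 - 2 h$ ($X{\left(S,h \right)} = -6 + \left(\left(2 - 1\right) - 3\right) h = -6 + \left(1 - 3\right) h = -6 - 2 h$)
$a{\left(G,j \right)} = 1$
$g = - \frac{1}{320}$ ($g = \frac{1}{-6 - 314} = \frac{1}{-320} = - \frac{1}{320} \approx -0.003125$)
$a{\left(\left(-7 + 70\right) + 58,97 \right)} + g = 1 - \frac{1}{320} = \frac{319}{320}$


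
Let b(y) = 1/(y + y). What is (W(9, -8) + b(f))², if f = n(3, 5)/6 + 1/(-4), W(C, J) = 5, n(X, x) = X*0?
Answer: 9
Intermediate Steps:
n(X, x) = 0
f = -¼ (f = 0/6 + 1/(-4) = 0*(⅙) + 1*(-¼) = 0 - ¼ = -¼ ≈ -0.25000)
b(y) = 1/(2*y)
(W(9, -8) + b(f))² = (5 + 1/(2*(-¼)))² = (5 + (½)*(-4))² = (5 - 2)² = 3² = 9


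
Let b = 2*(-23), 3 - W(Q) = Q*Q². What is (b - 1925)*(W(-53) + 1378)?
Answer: -296158518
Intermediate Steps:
W(Q) = 3 - Q³ (W(Q) = 3 - Q*Q² = 3 - Q³)
b = -46
(b - 1925)*(W(-53) + 1378) = (-46 - 1925)*((3 - 1*(-53)³) + 1378) = -1971*((3 - 1*(-148877)) + 1378) = -1971*((3 + 148877) + 1378) = -1971*(148880 + 1378) = -1971*150258 = -296158518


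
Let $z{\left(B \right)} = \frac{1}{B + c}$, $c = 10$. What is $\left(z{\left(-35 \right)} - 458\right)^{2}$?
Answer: $\frac{131125401}{625} \approx 2.098 \cdot 10^{5}$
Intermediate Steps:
$z{\left(B \right)} = \frac{1}{10 + B}$ ($z{\left(B \right)} = \frac{1}{B + 10} = \frac{1}{10 + B}$)
$\left(z{\left(-35 \right)} - 458\right)^{2} = \left(\frac{1}{10 - 35} - 458\right)^{2} = \left(\frac{1}{-25} - 458\right)^{2} = \left(- \frac{1}{25} - 458\right)^{2} = \left(- \frac{11451}{25}\right)^{2} = \frac{131125401}{625}$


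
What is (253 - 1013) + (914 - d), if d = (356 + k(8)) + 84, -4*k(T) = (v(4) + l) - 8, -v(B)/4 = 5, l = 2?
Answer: -585/2 ≈ -292.50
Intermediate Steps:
v(B) = -20 (v(B) = -4*5 = -20)
k(T) = 13/2 (k(T) = -((-20 + 2) - 8)/4 = -(-18 - 8)/4 = -1/4*(-26) = 13/2)
d = 893/2 (d = (356 + 13/2) + 84 = 725/2 + 84 = 893/2 ≈ 446.50)
(253 - 1013) + (914 - d) = (253 - 1013) + (914 - 1*893/2) = -760 + (914 - 893/2) = -760 + 935/2 = -585/2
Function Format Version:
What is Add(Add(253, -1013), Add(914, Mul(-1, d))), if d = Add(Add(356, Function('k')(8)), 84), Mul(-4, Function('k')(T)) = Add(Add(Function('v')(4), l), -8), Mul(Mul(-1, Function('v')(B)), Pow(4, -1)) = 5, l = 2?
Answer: Rational(-585, 2) ≈ -292.50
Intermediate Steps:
Function('v')(B) = -20 (Function('v')(B) = Mul(-4, 5) = -20)
Function('k')(T) = Rational(13, 2) (Function('k')(T) = Mul(Rational(-1, 4), Add(Add(-20, 2), -8)) = Mul(Rational(-1, 4), Add(-18, -8)) = Mul(Rational(-1, 4), -26) = Rational(13, 2))
d = Rational(893, 2) (d = Add(Add(356, Rational(13, 2)), 84) = Add(Rational(725, 2), 84) = Rational(893, 2) ≈ 446.50)
Add(Add(253, -1013), Add(914, Mul(-1, d))) = Add(Add(253, -1013), Add(914, Mul(-1, Rational(893, 2)))) = Add(-760, Add(914, Rational(-893, 2))) = Add(-760, Rational(935, 2)) = Rational(-585, 2)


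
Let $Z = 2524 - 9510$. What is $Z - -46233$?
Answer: $39247$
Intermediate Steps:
$Z = -6986$
$Z - -46233 = -6986 - -46233 = -6986 + 46233 = 39247$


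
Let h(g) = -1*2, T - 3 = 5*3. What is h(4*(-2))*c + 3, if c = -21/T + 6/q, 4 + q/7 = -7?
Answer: 1268/231 ≈ 5.4892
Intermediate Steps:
T = 18 (T = 3 + 5*3 = 3 + 15 = 18)
q = -77 (q = -28 + 7*(-7) = -28 - 49 = -77)
h(g) = -2
c = -575/462 (c = -21/18 + 6/(-77) = -21*1/18 + 6*(-1/77) = -7/6 - 6/77 = -575/462 ≈ -1.2446)
h(4*(-2))*c + 3 = -2*(-575/462) + 3 = 575/231 + 3 = 1268/231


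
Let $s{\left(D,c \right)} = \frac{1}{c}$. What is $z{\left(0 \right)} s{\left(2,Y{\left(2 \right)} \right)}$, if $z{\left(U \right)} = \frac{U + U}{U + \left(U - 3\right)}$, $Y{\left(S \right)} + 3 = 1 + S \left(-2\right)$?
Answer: $0$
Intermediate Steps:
$Y{\left(S \right)} = -2 - 2 S$ ($Y{\left(S \right)} = -3 + \left(1 + S \left(-2\right)\right) = -3 - \left(-1 + 2 S\right) = -2 - 2 S$)
$z{\left(U \right)} = \frac{2 U}{-3 + 2 U}$ ($z{\left(U \right)} = \frac{2 U}{U + \left(-3 + U\right)} = \frac{2 U}{-3 + 2 U}$)
$z{\left(0 \right)} s{\left(2,Y{\left(2 \right)} \right)} = \frac{2 \cdot 0 \frac{1}{-3 + 2 \cdot 0}}{-2 - 4} = \frac{2 \cdot 0 \frac{1}{-3 + 0}}{-2 - 4} = \frac{2 \cdot 0 \frac{1}{-3}}{-6} = 2 \cdot 0 \left(- \frac{1}{3}\right) \left(- \frac{1}{6}\right) = 0 \left(- \frac{1}{6}\right) = 0$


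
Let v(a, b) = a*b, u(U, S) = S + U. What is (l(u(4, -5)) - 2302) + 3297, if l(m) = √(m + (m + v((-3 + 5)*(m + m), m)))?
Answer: 995 + √2 ≈ 996.41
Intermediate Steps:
l(m) = √(2*m + 4*m²) (l(m) = √(m + (m + ((-3 + 5)*(m + m))*m)) = √(m + (m + (2*(2*m))*m)) = √(m + (m + (4*m)*m)) = √(m + (m + 4*m²)) = √(2*m + 4*m²))
(l(u(4, -5)) - 2302) + 3297 = (√2*√((-5 + 4)*(1 + 2*(-5 + 4))) - 2302) + 3297 = (√2*√(-(1 + 2*(-1))) - 2302) + 3297 = (√2*√(-(1 - 2)) - 2302) + 3297 = (√2*√(-1*(-1)) - 2302) + 3297 = (√2*√1 - 2302) + 3297 = (√2*1 - 2302) + 3297 = (√2 - 2302) + 3297 = (-2302 + √2) + 3297 = 995 + √2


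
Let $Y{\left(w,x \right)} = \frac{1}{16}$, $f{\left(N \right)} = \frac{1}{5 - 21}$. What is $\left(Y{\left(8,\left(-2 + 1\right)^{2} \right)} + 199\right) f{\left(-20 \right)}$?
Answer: $- \frac{3185}{256} \approx -12.441$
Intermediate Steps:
$f{\left(N \right)} = - \frac{1}{16}$ ($f{\left(N \right)} = \frac{1}{-16} = - \frac{1}{16}$)
$Y{\left(w,x \right)} = \frac{1}{16}$
$\left(Y{\left(8,\left(-2 + 1\right)^{2} \right)} + 199\right) f{\left(-20 \right)} = \left(\frac{1}{16} + 199\right) \left(- \frac{1}{16}\right) = \frac{3185}{16} \left(- \frac{1}{16}\right) = - \frac{3185}{256}$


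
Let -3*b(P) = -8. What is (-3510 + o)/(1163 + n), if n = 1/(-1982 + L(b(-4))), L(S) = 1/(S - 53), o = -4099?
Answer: -2277259565/348068304 ≈ -6.5426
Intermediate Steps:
b(P) = 8/3 (b(P) = -⅓*(-8) = 8/3)
L(S) = 1/(-53 + S)
n = -151/299285 (n = 1/(-1982 + 1/(-53 + 8/3)) = 1/(-1982 + 1/(-151/3)) = 1/(-1982 - 3/151) = 1/(-299285/151) = -151/299285 ≈ -0.00050454)
(-3510 + o)/(1163 + n) = (-3510 - 4099)/(1163 - 151/299285) = -7609/348068304/299285 = -7609*299285/348068304 = -2277259565/348068304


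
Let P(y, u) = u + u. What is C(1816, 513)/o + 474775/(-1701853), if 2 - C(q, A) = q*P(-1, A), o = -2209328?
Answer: 1060991317171/1879975742392 ≈ 0.56436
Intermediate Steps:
P(y, u) = 2*u
C(q, A) = 2 - 2*A*q (C(q, A) = 2 - q*2*A = 2 - 2*A*q)
C(1816, 513)/o + 474775/(-1701853) = (2 - 2*513*1816)/(-2209328) + 474775/(-1701853) = (2 - 1863216)*(-1/2209328) + 474775*(-1/1701853) = -1863214*(-1/2209328) - 474775/1701853 = 931607/1104664 - 474775/1701853 = 1060991317171/1879975742392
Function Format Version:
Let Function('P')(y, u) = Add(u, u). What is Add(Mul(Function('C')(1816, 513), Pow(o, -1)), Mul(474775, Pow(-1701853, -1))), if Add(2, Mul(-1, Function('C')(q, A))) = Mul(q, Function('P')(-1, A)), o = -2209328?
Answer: Rational(1060991317171, 1879975742392) ≈ 0.56436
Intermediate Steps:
Function('P')(y, u) = Mul(2, u)
Function('C')(q, A) = Add(2, Mul(-2, A, q)) (Function('C')(q, A) = Add(2, Mul(-1, Mul(q, Mul(2, A)))) = Add(2, Mul(-1, Mul(2, A, q))) = Add(2, Mul(-2, A, q)))
Add(Mul(Function('C')(1816, 513), Pow(o, -1)), Mul(474775, Pow(-1701853, -1))) = Add(Mul(Add(2, Mul(-2, 513, 1816)), Pow(-2209328, -1)), Mul(474775, Pow(-1701853, -1))) = Add(Mul(Add(2, -1863216), Rational(-1, 2209328)), Mul(474775, Rational(-1, 1701853))) = Add(Mul(-1863214, Rational(-1, 2209328)), Rational(-474775, 1701853)) = Add(Rational(931607, 1104664), Rational(-474775, 1701853)) = Rational(1060991317171, 1879975742392)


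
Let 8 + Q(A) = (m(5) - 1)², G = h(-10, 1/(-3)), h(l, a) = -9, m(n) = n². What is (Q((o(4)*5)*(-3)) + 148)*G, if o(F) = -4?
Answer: -6444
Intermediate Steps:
G = -9
Q(A) = 568 (Q(A) = -8 + (5² - 1)² = -8 + (25 - 1)² = -8 + 24² = -8 + 576 = 568)
(Q((o(4)*5)*(-3)) + 148)*G = (568 + 148)*(-9) = 716*(-9) = -6444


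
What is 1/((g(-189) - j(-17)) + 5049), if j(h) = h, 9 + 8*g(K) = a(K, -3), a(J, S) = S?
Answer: 2/10129 ≈ 0.00019745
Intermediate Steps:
g(K) = -3/2 (g(K) = -9/8 + (⅛)*(-3) = -9/8 - 3/8 = -3/2)
1/((g(-189) - j(-17)) + 5049) = 1/((-3/2 - 1*(-17)) + 5049) = 1/((-3/2 + 17) + 5049) = 1/(31/2 + 5049) = 1/(10129/2) = 2/10129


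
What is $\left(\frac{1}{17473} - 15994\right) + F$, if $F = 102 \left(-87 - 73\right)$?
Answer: $- \frac{564622521}{17473} \approx -32314.0$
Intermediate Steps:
$F = -16320$ ($F = 102 \left(-160\right) = -16320$)
$\left(\frac{1}{17473} - 15994\right) + F = \left(\frac{1}{17473} - 15994\right) - 16320 = - \frac{279463161}{17473} - 16320 = - \frac{564622521}{17473}$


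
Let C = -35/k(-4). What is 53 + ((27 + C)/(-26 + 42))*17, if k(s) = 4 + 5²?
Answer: 9327/116 ≈ 80.405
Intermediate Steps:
k(s) = 29 (k(s) = 4 + 25 = 29)
C = -35/29 ≈ -1.2069
53 + ((27 + C)/(-26 + 42))*17 = 53 + ((27 - 35/29)/(-26 + 42))*17 = 53 + ((748/29)/16)*17 = 53 + ((748/29)*(1/16))*17 = 53 + (187/116)*17 = 53 + 3179/116 = 9327/116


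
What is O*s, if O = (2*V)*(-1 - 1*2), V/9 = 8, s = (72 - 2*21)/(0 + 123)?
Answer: -4320/41 ≈ -105.37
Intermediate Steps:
s = 10/41 (s = (72 - 42)/123 = 30*(1/123) = 10/41 ≈ 0.24390)
V = 72 (V = 9*8 = 72)
O = -432 (O = (2*72)*(-1 - 1*2) = 144*(-1 - 2) = 144*(-3) = -432)
O*s = -432*10/41 = -4320/41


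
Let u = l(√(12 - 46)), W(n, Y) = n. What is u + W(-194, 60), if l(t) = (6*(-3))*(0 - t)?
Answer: -194 + 18*I*√34 ≈ -194.0 + 104.96*I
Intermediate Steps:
l(t) = 18*t (l(t) = -(-18)*t = 18*t)
u = 18*I*√34 (u = 18*√(12 - 46) = 18*√(-34) = 18*(I*√34) = 18*I*√34 ≈ 104.96*I)
u + W(-194, 60) = 18*I*√34 - 194 = -194 + 18*I*√34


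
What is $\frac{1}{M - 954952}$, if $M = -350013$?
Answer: $- \frac{1}{1304965} \approx -7.663 \cdot 10^{-7}$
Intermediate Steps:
$\frac{1}{M - 954952} = \frac{1}{-350013 - 954952} = \frac{1}{-1304965} = - \frac{1}{1304965}$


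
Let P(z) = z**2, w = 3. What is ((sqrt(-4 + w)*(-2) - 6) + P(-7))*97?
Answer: 4171 - 194*I ≈ 4171.0 - 194.0*I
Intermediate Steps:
((sqrt(-4 + w)*(-2) - 6) + P(-7))*97 = ((sqrt(-4 + 3)*(-2) - 6) + (-7)**2)*97 = ((sqrt(-1)*(-2) - 6) + 49)*97 = ((I*(-2) - 6) + 49)*97 = ((-2*I - 6) + 49)*97 = ((-6 - 2*I) + 49)*97 = (43 - 2*I)*97 = 4171 - 194*I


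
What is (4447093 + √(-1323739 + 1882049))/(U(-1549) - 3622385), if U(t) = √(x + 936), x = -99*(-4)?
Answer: -2301297568115/1874524726699 - 3811794*√37/1874524726699 - 3622385*√558310/13121673086893 - 6*√20657470/13121673086893 ≈ -1.2279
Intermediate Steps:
x = 396
U(t) = 6*√37 (U(t) = √(396 + 936) = √1332 = 6*√37)
(4447093 + √(-1323739 + 1882049))/(U(-1549) - 3622385) = (4447093 + √(-1323739 + 1882049))/(6*√37 - 3622385) = (4447093 + √558310)/(-3622385 + 6*√37)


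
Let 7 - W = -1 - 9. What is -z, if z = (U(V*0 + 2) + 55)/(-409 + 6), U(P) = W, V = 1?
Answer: 72/403 ≈ 0.17866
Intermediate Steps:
W = 17 (W = 7 - (-1 - 9) = 7 - 1*(-10) = 7 + 10 = 17)
U(P) = 17
z = -72/403 (z = (17 + 55)/(-409 + 6) = 72/(-403) = 72*(-1/403) = -72/403 ≈ -0.17866)
-z = -1*(-72/403) = 72/403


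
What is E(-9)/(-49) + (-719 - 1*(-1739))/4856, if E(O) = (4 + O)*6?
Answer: 48915/59486 ≈ 0.82229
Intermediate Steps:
E(O) = 24 + 6*O
E(-9)/(-49) + (-719 - 1*(-1739))/4856 = (24 + 6*(-9))/(-49) + (-719 - 1*(-1739))/4856 = (24 - 54)*(-1/49) + (-719 + 1739)*(1/4856) = -30*(-1/49) + 1020*(1/4856) = 30/49 + 255/1214 = 48915/59486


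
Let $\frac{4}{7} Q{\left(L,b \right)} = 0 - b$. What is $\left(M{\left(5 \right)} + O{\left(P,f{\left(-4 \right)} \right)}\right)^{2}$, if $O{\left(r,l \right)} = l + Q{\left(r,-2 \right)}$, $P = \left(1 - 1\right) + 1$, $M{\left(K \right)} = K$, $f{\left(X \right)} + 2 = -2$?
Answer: $\frac{81}{4} \approx 20.25$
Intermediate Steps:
$f{\left(X \right)} = -4$ ($f{\left(X \right)} = -2 - 2 = -4$)
$Q{\left(L,b \right)} = - \frac{7 b}{4}$ ($Q{\left(L,b \right)} = \frac{7 \left(0 - b\right)}{4} = \frac{7 \left(- b\right)}{4} = - \frac{7 b}{4}$)
$P = 1$ ($P = 0 + 1 = 1$)
$O{\left(r,l \right)} = \frac{7}{2} + l$ ($O{\left(r,l \right)} = l - - \frac{7}{2} = l + \frac{7}{2} = \frac{7}{2} + l$)
$\left(M{\left(5 \right)} + O{\left(P,f{\left(-4 \right)} \right)}\right)^{2} = \left(5 + \left(\frac{7}{2} - 4\right)\right)^{2} = \left(5 - \frac{1}{2}\right)^{2} = \left(\frac{9}{2}\right)^{2} = \frac{81}{4}$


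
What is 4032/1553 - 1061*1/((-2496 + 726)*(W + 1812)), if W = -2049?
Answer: 1689735947/651467970 ≈ 2.5937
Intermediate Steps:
4032/1553 - 1061*1/((-2496 + 726)*(W + 1812)) = 4032/1553 - 1061*1/((-2496 + 726)*(-2049 + 1812)) = 4032*(1/1553) - 1061/((-237*(-1770))) = 4032/1553 - 1061/419490 = 1689735947/651467970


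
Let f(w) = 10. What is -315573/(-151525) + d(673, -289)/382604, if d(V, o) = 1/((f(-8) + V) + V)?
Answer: 163722751428277/78612840411600 ≈ 2.0826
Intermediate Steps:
d(V, o) = 1/(10 + 2*V) (d(V, o) = 1/((10 + V) + V) = 1/(10 + 2*V))
-315573/(-151525) + d(673, -289)/382604 = -315573/(-151525) + (1/(2*(5 + 673)))/382604 = -315573*(-1/151525) + ((½)/678)*(1/382604) = 315573/151525 + ((½)*(1/678))*(1/382604) = 315573/151525 + (1/1356)*(1/382604) = 315573/151525 + 1/518811024 = 163722751428277/78612840411600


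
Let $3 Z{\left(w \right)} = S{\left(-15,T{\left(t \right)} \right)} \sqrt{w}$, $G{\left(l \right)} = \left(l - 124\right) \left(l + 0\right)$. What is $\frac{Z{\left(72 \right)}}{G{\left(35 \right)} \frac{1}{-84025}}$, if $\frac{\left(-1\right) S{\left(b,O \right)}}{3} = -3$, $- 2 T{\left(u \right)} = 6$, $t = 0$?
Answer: $\frac{302490 \sqrt{2}}{623} \approx 686.65$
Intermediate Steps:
$G{\left(l \right)} = l \left(-124 + l\right)$ ($G{\left(l \right)} = \left(-124 + l\right) l = l \left(-124 + l\right)$)
$T{\left(u \right)} = -3$ ($T{\left(u \right)} = \left(- \frac{1}{2}\right) 6 = -3$)
$S{\left(b,O \right)} = 9$ ($S{\left(b,O \right)} = \left(-3\right) \left(-3\right) = 9$)
$Z{\left(w \right)} = 3 \sqrt{w}$ ($Z{\left(w \right)} = \frac{9 \sqrt{w}}{3} = 3 \sqrt{w}$)
$\frac{Z{\left(72 \right)}}{G{\left(35 \right)} \frac{1}{-84025}} = \frac{3 \sqrt{72}}{35 \left(-124 + 35\right) \frac{1}{-84025}} = \frac{3 \cdot 6 \sqrt{2}}{35 \left(-89\right) \left(- \frac{1}{84025}\right)} = \frac{18 \sqrt{2}}{\left(-3115\right) \left(- \frac{1}{84025}\right)} = \frac{18 \sqrt{2}}{\frac{623}{16805}} = 18 \sqrt{2} \cdot \frac{16805}{623} = \frac{302490 \sqrt{2}}{623}$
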